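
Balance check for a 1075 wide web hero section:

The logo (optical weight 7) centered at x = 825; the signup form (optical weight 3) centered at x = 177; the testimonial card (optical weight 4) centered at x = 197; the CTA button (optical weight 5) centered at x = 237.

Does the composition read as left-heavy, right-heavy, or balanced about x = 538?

Weights sum to 7 + 3 + 4 + 5 = 19.
x: (7·825 + 3·177 + 4·197 + 5·237) / 19 = 8279 / 19 ≈ 435.74
Since 435.7 is left of 538, the composition reads left-heavy.

left-heavy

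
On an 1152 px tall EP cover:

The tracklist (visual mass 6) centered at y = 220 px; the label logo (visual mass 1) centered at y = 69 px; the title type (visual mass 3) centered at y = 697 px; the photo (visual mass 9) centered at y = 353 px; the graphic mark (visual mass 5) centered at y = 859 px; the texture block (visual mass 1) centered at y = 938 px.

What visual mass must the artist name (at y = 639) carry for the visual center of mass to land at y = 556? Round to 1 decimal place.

w ≈ 24.2

Existing Σw = 25 (6 + 1 + 3 + 9 + 5 + 1); existing moment 6·220 + 1·69 + 3·697 + 9·353 + 5·859 + 1·938 = 11890.
For the centroid to hit 556: (11890 + w·639) / (25 + w) = 556.
Solving: w = (556·25 − 11890) / (639 − 556) = 2010 / 83 ≈ 24.22.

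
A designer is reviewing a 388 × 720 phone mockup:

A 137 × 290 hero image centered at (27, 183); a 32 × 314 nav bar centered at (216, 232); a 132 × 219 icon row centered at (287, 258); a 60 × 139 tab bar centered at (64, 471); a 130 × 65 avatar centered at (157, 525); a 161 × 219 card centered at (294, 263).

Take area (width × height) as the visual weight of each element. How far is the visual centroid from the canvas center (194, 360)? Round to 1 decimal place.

Taking area as weight: hero image 137·290 = 39730, nav bar 32·314 = 10048, icon row 132·219 = 28908, tab bar 60·139 = 8340, avatar 130·65 = 8450, card 161·219 = 35259. Sum 130735.
x-moment: 39730·27 + 10048·216 + 28908·287 + 8340·64 + 8450·157 + 35259·294 = 23766230; centroid 23766230/130735 ≈ 181.79.
y-moment: 39730·183 + 10048·232 + 28908·258 + 8340·471 + 8450·525 + 35259·263 = 34697497; centroid 34697497/130735 ≈ 265.40.
From (194, 360): dx = -12.21, dy = -94.60, so the distance is √(dx²+dy²) ≈ 95.38.

≈ 95.4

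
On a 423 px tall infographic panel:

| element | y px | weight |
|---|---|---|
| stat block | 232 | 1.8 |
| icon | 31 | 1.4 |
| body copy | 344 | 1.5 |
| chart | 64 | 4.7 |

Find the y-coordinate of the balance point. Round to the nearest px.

Weights sum to 1.8 + 1.4 + 1.5 + 4.7 = 9.4.
Σw·y = 1.8·232 + 1.4·31 + 1.5·344 + 4.7·64 = 1277.8, so ȳ = 1277.8/9.4 ≈ 135.94.

y ≈ 136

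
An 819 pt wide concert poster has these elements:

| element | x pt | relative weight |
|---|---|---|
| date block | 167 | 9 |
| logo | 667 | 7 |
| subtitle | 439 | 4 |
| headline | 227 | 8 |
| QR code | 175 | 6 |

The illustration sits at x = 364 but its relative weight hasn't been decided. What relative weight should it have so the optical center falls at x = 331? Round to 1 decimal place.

w ≈ 13.9

Existing Σw = 34 (9 + 7 + 4 + 8 + 6); existing moment 9·167 + 7·667 + 4·439 + 8·227 + 6·175 = 10794.
Balance at x = 331 requires (10794 + w·364) / (34 + w) = 331.
Rearranging, w·(364 − 331) = 331·34 − 10794 = 460, so w ≈ 460/33 = 13.94.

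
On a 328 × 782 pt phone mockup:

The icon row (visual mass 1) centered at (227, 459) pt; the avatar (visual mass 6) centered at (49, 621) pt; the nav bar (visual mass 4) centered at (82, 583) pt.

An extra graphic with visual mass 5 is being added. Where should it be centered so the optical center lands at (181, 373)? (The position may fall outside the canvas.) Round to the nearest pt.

With the extra graphic, Σw becomes 1 + 6 + 4 + 5 = 16.
Along x: (849 + 5·x) / 16 = 181 (existing moment 1·227 + 6·49 + 4·82 = 849) ⇒ x = (2896 − 849) / 5 ≈ 409.40.
Along y: (6517 + 5·y) / 16 = 373 (existing moment 1·459 + 6·621 + 4·583 = 6517) ⇒ y = (5968 − 6517) / 5 ≈ -109.80.

(409, -110)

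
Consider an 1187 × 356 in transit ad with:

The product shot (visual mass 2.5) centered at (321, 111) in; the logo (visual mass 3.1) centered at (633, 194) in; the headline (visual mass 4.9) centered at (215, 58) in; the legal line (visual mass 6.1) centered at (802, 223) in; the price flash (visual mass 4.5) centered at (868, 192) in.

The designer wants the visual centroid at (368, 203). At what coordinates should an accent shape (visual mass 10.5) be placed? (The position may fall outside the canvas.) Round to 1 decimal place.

(-94.1, 288.3)

New total weight: (2.5 + 3.1 + 4.9 + 6.1 + 4.5) + 10.5 = 31.6.
x: need Σw·x = 31.6·368 = 11628.8. Existing = 2.5·321 + 3.1·633 + 4.9·215 + 6.1·802 + 4.5·868 = 12616.5. Remainder -987.7 / 10.5 ≈ -94.07.
y: need Σw·y = 31.6·203 = 6414.8. Existing = 2.5·111 + 3.1·194 + 4.9·58 + 6.1·223 + 4.5·192 = 3387.4. Remainder 3027.4 / 10.5 ≈ 288.32.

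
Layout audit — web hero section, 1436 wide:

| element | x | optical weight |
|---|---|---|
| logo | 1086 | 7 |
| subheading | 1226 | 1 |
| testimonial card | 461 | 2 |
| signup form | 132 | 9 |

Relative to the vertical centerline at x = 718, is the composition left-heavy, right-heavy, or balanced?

left-heavy

Weights sum to 7 + 1 + 2 + 9 = 19.
x-moment: 7·1086 + 1·1226 + 2·461 + 9·132 = 10938; centroid 10938/19 ≈ 575.68.
575.7 lies left of the midline 718, so the layout is left-heavy.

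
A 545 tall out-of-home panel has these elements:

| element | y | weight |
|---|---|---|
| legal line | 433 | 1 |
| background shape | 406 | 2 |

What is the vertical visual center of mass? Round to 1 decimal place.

Total weight = 1 + 2 = 3.
y-moment: 1·433 + 2·406 = 1245; centroid 1245/3 ≈ 415.00.

y ≈ 415.0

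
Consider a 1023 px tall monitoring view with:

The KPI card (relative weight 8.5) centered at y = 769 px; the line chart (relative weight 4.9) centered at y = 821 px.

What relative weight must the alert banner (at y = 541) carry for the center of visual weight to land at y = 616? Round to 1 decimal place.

Existing Σw = 13.4 (8.5 + 4.9); existing moment 8.5·769 + 4.9·821 = 10559.4.
For the centroid to hit 616: (10559.4 + w·541) / (13.4 + w) = 616.
So w = (616·13.4 − 10559.4)/(541 − 616) = -2305.0/-75 ≈ 30.73.

w ≈ 30.7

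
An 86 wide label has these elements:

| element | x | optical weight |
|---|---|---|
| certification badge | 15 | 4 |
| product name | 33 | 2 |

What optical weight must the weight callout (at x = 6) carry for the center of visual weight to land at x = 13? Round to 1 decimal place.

w ≈ 6.9

Fixed elements: Σw = 4 + 2 = 6, Σw·x = 4·15 + 2·33 = 126.
For the centroid to hit 13: (126 + w·6) / (6 + w) = 13.
Rearranging, w·(6 − 13) = 13·6 − 126 = -48, so w ≈ -48/-7 = 6.86.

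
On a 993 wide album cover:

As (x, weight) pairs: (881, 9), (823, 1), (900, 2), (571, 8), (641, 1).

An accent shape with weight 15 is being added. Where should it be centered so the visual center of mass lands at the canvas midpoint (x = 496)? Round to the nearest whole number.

After adding the accent shape, total weight = 9 + 1 + 2 + 8 + 1 + 15 = 36.
x: target moment 36×496 = 17856; current 9·881 + 1·823 + 2·900 + 8·571 + 1·641 = 15761; the accent shape supplies 2095, so x = 2095/15 ≈ 139.67.

x ≈ 140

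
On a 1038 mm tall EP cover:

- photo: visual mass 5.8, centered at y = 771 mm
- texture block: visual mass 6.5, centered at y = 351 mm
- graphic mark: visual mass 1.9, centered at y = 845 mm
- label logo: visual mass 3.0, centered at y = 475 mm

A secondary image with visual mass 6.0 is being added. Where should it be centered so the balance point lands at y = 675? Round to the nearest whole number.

y ≈ 979

After adding the secondary image, total weight = 5.8 + 6.5 + 1.9 + 3.0 + 6.0 = 23.2.
y: need Σw·y = 23.2·675 = 15660.0. Existing = 5.8·771 + 6.5·351 + 1.9·845 + 3.0·475 = 9783.8. Remainder 5876.2 / 6.0 ≈ 979.37.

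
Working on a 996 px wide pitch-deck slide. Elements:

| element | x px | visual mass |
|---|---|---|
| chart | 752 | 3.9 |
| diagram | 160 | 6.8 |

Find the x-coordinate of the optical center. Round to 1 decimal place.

Weights sum to 3.9 + 6.8 = 10.7.
x: (3.9·752 + 6.8·160) / 10.7 = 4020.8 / 10.7 ≈ 375.78

x ≈ 375.8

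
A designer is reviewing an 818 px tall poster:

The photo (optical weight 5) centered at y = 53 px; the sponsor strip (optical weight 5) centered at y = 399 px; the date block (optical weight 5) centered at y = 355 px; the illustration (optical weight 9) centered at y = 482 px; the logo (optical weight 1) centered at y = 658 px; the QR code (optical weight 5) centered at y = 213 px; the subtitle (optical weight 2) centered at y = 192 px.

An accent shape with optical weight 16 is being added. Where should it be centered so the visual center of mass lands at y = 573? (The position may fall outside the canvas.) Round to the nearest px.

With the accent shape, Σw becomes 5 + 5 + 5 + 9 + 1 + 5 + 2 + 16 = 48.
y: target moment 48×573 = 27504; current 5·53 + 5·399 + 5·355 + 9·482 + 1·658 + 5·213 + 2·192 = 10480; the accent shape supplies 17024, so y = 17024/16 ≈ 1064.00.

y ≈ 1064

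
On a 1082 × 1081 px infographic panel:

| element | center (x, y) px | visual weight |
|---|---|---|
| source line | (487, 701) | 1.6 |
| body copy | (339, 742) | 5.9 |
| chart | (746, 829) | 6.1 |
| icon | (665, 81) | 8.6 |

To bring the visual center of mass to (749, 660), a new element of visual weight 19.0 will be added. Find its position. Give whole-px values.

New total weight: (1.6 + 5.9 + 6.1 + 8.6) + 19.0 = 41.2.
x: target moment 41.2×749 = 30858.8; current 1.6·487 + 5.9·339 + 6.1·746 + 8.6·665 = 13048.9; the new element supplies 17809.9, so x = 17809.9/19.0 ≈ 937.36.
y: target moment 41.2×660 = 27192.0; current 1.6·701 + 5.9·742 + 6.1·829 + 8.6·81 = 11252.9; the new element supplies 15939.1, so y = 15939.1/19.0 ≈ 838.90.

(937, 839)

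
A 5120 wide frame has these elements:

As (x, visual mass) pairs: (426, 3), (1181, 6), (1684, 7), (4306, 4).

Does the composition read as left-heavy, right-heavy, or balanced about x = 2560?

Σw = 3 + 6 + 7 + 4 = 20.
x: (3·426 + 6·1181 + 7·1684 + 4·4306) / 20 = 37376 / 20 ≈ 1868.80
Since 1868.8 is left of 2560, the composition reads left-heavy.

left-heavy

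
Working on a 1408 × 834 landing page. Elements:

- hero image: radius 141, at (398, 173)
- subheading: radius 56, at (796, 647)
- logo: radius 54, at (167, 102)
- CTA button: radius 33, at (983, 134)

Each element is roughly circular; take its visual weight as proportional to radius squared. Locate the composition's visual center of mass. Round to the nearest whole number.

r² weights: hero image 141² = 19881, subheading 56² = 3136, logo 54² = 2916, CTA button 33² = 1089. Total = 27022.
Σw·x = 19881·398 + 3136·796 + 2916·167 + 1089·983 = 11966353, so x̄ = 11966353/27022 ≈ 442.84.
Σw·y = 19881·173 + 3136·647 + 2916·102 + 1089·134 = 5911763, so ȳ = 5911763/27022 ≈ 218.78.

(443, 219)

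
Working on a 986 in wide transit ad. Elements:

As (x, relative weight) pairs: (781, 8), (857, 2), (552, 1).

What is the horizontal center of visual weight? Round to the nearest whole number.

x ≈ 774

Total weight = 8 + 2 + 1 = 11.
Σw·x = 8·781 + 2·857 + 1·552 = 8514, so x̄ = 8514/11 ≈ 774.00.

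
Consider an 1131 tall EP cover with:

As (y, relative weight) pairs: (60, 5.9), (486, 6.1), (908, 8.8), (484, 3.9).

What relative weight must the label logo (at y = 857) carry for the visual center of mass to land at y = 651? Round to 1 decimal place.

Fixed elements: Σw = 5.9 + 6.1 + 8.8 + 3.9 = 24.7, Σw·y = 5.9·60 + 6.1·486 + 8.8·908 + 3.9·484 = 13196.6.
Set Σw·y/Σw = 651: (13196.6 + 857w) = 651·(24.7 + w).
So w = (651·24.7 − 13196.6)/(857 − 651) = 2883.1/206 ≈ 14.00.

w ≈ 14.0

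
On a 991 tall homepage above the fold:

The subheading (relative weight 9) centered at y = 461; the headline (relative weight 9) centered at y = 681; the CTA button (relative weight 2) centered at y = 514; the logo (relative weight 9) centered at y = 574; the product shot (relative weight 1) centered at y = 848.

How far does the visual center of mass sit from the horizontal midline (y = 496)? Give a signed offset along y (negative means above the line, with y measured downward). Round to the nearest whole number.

≈ 81

Weights sum to 9 + 9 + 2 + 9 + 1 = 30.
y: (9·461 + 9·681 + 2·514 + 9·574 + 1·848) / 30 = 17320 / 30 ≈ 577.33
Difference: 577.33 − 496 ≈ 81.33.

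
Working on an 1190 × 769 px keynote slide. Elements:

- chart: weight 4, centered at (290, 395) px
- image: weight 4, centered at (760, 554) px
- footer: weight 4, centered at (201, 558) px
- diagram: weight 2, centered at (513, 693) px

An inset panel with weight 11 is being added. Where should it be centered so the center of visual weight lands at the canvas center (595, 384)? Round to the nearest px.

With the inset panel, Σw becomes 4 + 4 + 4 + 2 + 11 = 25.
Along x: (6030 + 11·x) / 25 = 595 (existing moment 4·290 + 4·760 + 4·201 + 2·513 = 6030) ⇒ x = (14875 − 6030) / 11 ≈ 804.09.
Along y: (7414 + 11·y) / 25 = 384 (existing moment 4·395 + 4·554 + 4·558 + 2·693 = 7414) ⇒ y = (9600 − 7414) / 11 ≈ 198.73.

(804, 199)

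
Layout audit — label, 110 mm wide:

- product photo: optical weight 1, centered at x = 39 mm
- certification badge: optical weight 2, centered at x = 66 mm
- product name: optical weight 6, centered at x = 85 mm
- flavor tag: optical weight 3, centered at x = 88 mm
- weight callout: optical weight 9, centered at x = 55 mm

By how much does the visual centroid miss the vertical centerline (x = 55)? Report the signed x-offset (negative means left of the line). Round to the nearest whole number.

≈ 14 mm

Σw = 1 + 2 + 6 + 3 + 9 = 21.
x-moment: 1·39 + 2·66 + 6·85 + 3·88 + 9·55 = 1440; centroid 1440/21 ≈ 68.57.
Offset from x = 55: 68.57 − 55 ≈ 13.57.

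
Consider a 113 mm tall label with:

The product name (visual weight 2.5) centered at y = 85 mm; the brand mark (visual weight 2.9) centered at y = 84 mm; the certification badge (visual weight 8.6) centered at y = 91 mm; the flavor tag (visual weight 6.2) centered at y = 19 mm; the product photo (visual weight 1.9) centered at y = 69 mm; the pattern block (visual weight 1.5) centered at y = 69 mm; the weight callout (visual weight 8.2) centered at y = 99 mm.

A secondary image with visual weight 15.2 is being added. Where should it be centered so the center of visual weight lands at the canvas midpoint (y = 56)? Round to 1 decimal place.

With the secondary image, Σw becomes 2.5 + 2.9 + 8.6 + 6.2 + 1.9 + 1.5 + 8.2 + 15.2 = 47.0.
y: target moment 47.0×56 = 2632.0; current 2.5·85 + 2.9·84 + 8.6·91 + 6.2·19 + 1.9·69 + 1.5·69 + 8.2·99 = 2402.9; the secondary image supplies 229.1, so y = 229.1/15.2 ≈ 15.07.

y ≈ 15.1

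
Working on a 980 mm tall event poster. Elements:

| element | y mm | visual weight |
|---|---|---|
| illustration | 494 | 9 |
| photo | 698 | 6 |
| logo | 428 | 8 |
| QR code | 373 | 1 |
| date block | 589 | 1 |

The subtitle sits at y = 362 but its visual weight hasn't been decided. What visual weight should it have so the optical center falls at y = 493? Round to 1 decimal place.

Fixed elements: Σw = 9 + 6 + 8 + 1 + 1 = 25, Σw·y = 9·494 + 6·698 + 8·428 + 1·373 + 1·589 = 13020.
Set Σw·y/Σw = 493: (13020 + 362w) = 493·(25 + w).
So w = (493·25 − 13020)/(362 − 493) = -695/-131 ≈ 5.31.

w ≈ 5.3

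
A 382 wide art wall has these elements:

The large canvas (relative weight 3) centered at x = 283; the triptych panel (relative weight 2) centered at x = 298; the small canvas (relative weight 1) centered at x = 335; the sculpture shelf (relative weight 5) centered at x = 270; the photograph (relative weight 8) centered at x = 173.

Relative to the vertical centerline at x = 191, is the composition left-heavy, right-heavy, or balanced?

Σw = 3 + 2 + 1 + 5 + 8 = 19.
x: (3·283 + 2·298 + 1·335 + 5·270 + 8·173) / 19 = 4514 / 19 ≈ 237.58
Since 237.6 is right of 191, the composition reads right-heavy.

right-heavy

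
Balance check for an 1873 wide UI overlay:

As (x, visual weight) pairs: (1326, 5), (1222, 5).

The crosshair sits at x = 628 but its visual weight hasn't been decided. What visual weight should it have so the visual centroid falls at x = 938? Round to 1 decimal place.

w ≈ 10.8

Fixed elements: Σw = 5 + 5 = 10, Σw·x = 5·1326 + 5·1222 = 12740.
Set Σw·x/Σw = 938: (12740 + 628w) = 938·(10 + w).
So w = (938·10 − 12740)/(628 − 938) = -3360/-310 ≈ 10.84.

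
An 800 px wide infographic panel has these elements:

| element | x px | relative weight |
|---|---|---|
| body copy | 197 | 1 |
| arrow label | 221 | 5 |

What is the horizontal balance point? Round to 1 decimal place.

x ≈ 217.0

Weights sum to 1 + 5 = 6.
x: (1·197 + 5·221) / 6 = 1302 / 6 ≈ 217.00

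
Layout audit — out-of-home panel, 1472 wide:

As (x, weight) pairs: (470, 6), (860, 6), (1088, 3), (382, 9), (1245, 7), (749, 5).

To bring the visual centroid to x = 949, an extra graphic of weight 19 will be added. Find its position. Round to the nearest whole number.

x ≈ 1319

With the extra graphic, Σw becomes 6 + 6 + 3 + 9 + 7 + 5 + 19 = 55.
x: need Σw·x = 55·949 = 52195. Existing = 6·470 + 6·860 + 3·1088 + 9·382 + 7·1245 + 5·749 = 27142. Remainder 25053 / 19 ≈ 1318.58.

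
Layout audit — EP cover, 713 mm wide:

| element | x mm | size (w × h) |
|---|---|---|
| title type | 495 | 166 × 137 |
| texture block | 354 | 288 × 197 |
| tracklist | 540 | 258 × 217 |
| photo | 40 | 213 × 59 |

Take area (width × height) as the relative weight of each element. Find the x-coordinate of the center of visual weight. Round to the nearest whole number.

Taking area as weight: title type 166·137 = 22742, texture block 288·197 = 56736, tracklist 258·217 = 55986, photo 213·59 = 12567. Sum 148031.
Σw·x = 22742·495 + 56736·354 + 55986·540 + 12567·40 = 62076954, so x̄ = 62076954/148031 ≈ 419.35.

x ≈ 419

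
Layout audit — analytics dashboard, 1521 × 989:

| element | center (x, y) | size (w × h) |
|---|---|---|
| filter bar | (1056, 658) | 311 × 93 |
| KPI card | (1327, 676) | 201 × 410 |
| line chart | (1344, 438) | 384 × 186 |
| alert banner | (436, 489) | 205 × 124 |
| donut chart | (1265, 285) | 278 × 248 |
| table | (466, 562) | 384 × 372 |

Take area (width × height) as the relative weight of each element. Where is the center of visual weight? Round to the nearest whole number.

(954, 520)

Areas → weights: filter bar 311·93 = 28923, KPI card 201·410 = 82410, line chart 384·186 = 71424, alert banner 205·124 = 25420, donut chart 278·248 = 68944, table 384·372 = 142848; Σw = 419969.
x-moment: 28923·1056 + 82410·1327 + 71424·1344 + 25420·436 + 68944·1265 + 142848·466 = 400759062; centroid 400759062/419969 ≈ 954.26.
y-moment: 28923·658 + 82410·676 + 71424·438 + 25420·489 + 68944·285 + 142848·562 = 218384202; centroid 218384202/419969 ≈ 520.00.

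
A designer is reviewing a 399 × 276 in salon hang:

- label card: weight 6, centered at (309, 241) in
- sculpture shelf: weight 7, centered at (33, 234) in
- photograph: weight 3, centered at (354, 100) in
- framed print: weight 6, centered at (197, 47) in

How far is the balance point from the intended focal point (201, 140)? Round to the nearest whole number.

Weights sum to 6 + 7 + 3 + 6 = 22.
Σw·x = 6·309 + 7·33 + 3·354 + 6·197 = 4329, so x̄ = 4329/22 ≈ 196.77.
Σw·y = 6·241 + 7·234 + 3·100 + 6·47 = 3666, so ȳ = 3666/22 ≈ 166.64.
From (201, 140): dx = -4.23, dy = 26.64, so the distance is √(dx²+dy²) ≈ 26.97.

≈ 27 in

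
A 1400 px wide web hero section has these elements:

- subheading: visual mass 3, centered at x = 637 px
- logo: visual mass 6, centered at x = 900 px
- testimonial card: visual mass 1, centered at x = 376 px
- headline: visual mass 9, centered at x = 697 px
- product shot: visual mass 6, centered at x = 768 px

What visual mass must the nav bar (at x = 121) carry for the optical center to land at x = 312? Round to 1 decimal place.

Known weights sum to 3 + 6 + 1 + 9 + 6 = 25; their moment is 3·637 + 6·900 + 1·376 + 9·697 + 6·768 = 18568.
Set Σw·x/Σw = 312: (18568 + 121w) = 312·(25 + w).
Solving: w = (312·25 − 18568) / (121 − 312) = -10768 / -191 ≈ 56.38.

w ≈ 56.4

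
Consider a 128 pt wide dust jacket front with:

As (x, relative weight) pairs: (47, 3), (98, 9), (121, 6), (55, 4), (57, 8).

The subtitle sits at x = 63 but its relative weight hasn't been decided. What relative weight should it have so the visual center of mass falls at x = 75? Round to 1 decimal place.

Known weights sum to 3 + 9 + 6 + 4 + 8 = 30; their moment is 3·47 + 9·98 + 6·121 + 4·55 + 8·57 = 2425.
For the centroid to hit 75: (2425 + w·63) / (30 + w) = 75.
Solving: w = (75·30 − 2425) / (63 − 75) = -175 / -12 ≈ 14.58.

w ≈ 14.6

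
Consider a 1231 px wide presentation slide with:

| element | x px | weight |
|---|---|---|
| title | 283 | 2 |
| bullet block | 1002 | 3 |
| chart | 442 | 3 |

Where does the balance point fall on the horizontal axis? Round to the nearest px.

Weights sum to 2 + 3 + 3 = 8.
Σw·x = 2·283 + 3·1002 + 3·442 = 4898, so x̄ = 4898/8 ≈ 612.25.

x ≈ 612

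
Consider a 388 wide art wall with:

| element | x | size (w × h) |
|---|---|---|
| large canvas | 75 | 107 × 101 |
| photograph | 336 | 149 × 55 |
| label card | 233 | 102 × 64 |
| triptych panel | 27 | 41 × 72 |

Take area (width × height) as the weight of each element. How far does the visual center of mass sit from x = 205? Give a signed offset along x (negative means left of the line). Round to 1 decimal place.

Areas: large canvas 107·101 = 10807, photograph 149·55 = 8195, label card 102·64 = 6528, triptych panel 41·72 = 2952. Total weight = 28482.
x: (10807·75 + 8195·336 + 6528·233 + 2952·27) / 28482 = 5164773 / 28482 ≈ 181.33
Difference: 181.33 − 205 ≈ -23.67.

≈ -23.7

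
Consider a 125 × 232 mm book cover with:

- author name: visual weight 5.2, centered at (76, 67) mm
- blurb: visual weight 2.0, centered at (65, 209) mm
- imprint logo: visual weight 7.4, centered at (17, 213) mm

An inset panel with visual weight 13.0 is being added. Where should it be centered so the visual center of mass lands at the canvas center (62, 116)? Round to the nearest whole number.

With the inset panel, Σw becomes 5.2 + 2.0 + 7.4 + 13.0 = 27.6.
x: need Σw·x = 27.6·62 = 1711.2. Existing = 5.2·76 + 2.0·65 + 7.4·17 = 651.0. Remainder 1060.2 / 13.0 ≈ 81.55.
y: need Σw·y = 27.6·116 = 3201.6. Existing = 5.2·67 + 2.0·209 + 7.4·213 = 2342.6. Remainder 859.0 / 13.0 ≈ 66.08.

(82, 66)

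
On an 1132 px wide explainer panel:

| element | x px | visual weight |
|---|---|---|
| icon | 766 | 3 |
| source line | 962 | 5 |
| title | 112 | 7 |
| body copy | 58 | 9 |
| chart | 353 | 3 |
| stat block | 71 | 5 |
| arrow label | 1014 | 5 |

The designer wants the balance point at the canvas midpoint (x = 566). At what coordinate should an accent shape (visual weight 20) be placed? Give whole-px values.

New total weight: (3 + 5 + 7 + 9 + 3 + 5 + 5) + 20 = 57.
x: target moment 57×566 = 32262; current 3·766 + 5·962 + 7·112 + 9·58 + 3·353 + 5·71 + 5·1014 = 14898; the accent shape supplies 17364, so x = 17364/20 ≈ 868.20.

x ≈ 868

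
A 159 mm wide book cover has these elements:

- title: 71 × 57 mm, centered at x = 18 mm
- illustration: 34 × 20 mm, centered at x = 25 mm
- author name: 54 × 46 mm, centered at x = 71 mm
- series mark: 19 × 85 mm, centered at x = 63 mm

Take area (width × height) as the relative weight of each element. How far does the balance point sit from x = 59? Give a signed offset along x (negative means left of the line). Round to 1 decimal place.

≈ -17.3 mm

Areas → weights: title 71·57 = 4047, illustration 34·20 = 680, author name 54·46 = 2484, series mark 19·85 = 1615; Σw = 8826.
x-moment: 4047·18 + 680·25 + 2484·71 + 1615·63 = 367955; centroid 367955/8826 ≈ 41.69.
Offset from x = 59: 41.69 − 59 ≈ -17.31.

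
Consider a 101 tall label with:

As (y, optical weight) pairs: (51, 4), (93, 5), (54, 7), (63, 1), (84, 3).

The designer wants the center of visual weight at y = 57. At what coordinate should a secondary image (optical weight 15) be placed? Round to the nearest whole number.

After adding the secondary image, total weight = 4 + 5 + 7 + 1 + 3 + 15 = 35.
Along y: (1362 + 15·y) / 35 = 57 (existing moment 4·51 + 5·93 + 7·54 + 1·63 + 3·84 = 1362) ⇒ y = (1995 − 1362) / 15 ≈ 42.20.

y ≈ 42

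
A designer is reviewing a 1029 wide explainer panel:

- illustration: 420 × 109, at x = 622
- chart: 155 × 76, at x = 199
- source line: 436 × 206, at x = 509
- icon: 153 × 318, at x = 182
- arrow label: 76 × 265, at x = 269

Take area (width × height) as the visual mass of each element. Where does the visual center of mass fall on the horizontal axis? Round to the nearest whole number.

x ≈ 420

Areas: illustration 420·109 = 45780, chart 155·76 = 11780, source line 436·206 = 89816, icon 153·318 = 48654, arrow label 76·265 = 20140. Total weight = 216170.
x: (45780·622 + 11780·199 + 89816·509 + 48654·182 + 20140·269) / 216170 = 90808412 / 216170 ≈ 420.08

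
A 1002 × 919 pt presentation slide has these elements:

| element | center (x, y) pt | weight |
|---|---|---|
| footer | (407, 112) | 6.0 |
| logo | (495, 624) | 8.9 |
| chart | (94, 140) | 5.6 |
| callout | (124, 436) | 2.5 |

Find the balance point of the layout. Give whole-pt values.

(334, 352)

Weights sum to 6.0 + 8.9 + 5.6 + 2.5 = 23.0.
x-moment: 6.0·407 + 8.9·495 + 5.6·94 + 2.5·124 = 7683.9; centroid 7683.9/23.0 ≈ 334.08.
y-moment: 6.0·112 + 8.9·624 + 5.6·140 + 2.5·436 = 8099.6; centroid 8099.6/23.0 ≈ 352.16.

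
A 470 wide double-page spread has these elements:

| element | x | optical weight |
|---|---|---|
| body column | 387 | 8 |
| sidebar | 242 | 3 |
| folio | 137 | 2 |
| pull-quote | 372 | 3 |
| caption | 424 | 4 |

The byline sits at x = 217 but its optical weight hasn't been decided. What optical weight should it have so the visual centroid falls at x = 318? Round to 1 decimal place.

Fixed elements: Σw = 8 + 3 + 2 + 3 + 4 = 20, Σw·x = 8·387 + 3·242 + 2·137 + 3·372 + 4·424 = 6908.
For the centroid to hit 318: (6908 + w·217) / (20 + w) = 318.
So w = (318·20 − 6908)/(217 − 318) = -548/-101 ≈ 5.43.

w ≈ 5.4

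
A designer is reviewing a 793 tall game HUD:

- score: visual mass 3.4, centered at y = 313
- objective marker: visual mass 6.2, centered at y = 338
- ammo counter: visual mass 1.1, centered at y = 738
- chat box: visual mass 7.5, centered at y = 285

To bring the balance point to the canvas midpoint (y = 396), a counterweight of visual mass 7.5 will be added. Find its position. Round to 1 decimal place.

y ≈ 542.4

New total weight: (3.4 + 6.2 + 1.1 + 7.5) + 7.5 = 25.7.
Along y: (6109.1 + 7.5·y) / 25.7 = 396 (existing moment 3.4·313 + 6.2·338 + 1.1·738 + 7.5·285 = 6109.1) ⇒ y = (10177.2 − 6109.1) / 7.5 ≈ 542.41.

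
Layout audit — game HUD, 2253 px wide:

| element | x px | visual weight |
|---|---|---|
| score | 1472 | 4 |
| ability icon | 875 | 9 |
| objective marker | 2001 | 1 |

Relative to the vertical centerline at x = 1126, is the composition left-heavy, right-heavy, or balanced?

balanced

Weights sum to 4 + 9 + 1 = 14.
x: (4·1472 + 9·875 + 1·2001) / 14 = 15764 / 14 ≈ 1126.00
That equals the midline 1126 — balanced.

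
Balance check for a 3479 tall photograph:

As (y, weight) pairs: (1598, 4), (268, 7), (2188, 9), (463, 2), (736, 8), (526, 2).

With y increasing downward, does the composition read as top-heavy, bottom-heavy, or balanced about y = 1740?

Σw = 4 + 7 + 9 + 2 + 8 + 2 = 32.
y: moment 35826 / weight 32 ≈ 1119.56
Since 1119.6 is above (smaller y than) 1740, the composition reads top-heavy.

top-heavy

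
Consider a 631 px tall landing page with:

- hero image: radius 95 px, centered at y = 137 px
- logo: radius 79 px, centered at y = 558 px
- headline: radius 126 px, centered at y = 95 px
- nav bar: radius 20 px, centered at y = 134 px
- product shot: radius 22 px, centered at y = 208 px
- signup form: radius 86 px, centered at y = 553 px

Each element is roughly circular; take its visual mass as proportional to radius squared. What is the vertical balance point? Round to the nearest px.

Weights ∝ r²: hero image 95² = 9025, logo 79² = 6241, headline 126² = 15876, nav bar 20² = 400, product shot 22² = 484, signup form 86² = 7396; Σw = 39422.
Σw·y = 9025·137 + 6241·558 + 15876·95 + 400·134 + 484·208 + 7396·553 = 10471383, so ȳ = 10471383/39422 ≈ 265.62.

y ≈ 266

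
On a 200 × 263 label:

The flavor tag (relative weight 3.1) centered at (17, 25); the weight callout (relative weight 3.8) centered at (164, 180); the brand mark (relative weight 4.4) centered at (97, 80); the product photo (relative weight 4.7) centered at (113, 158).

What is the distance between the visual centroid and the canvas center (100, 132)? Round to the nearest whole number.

Weights sum to 3.1 + 3.8 + 4.4 + 4.7 = 16.0.
x-moment: 3.1·17 + 3.8·164 + 4.4·97 + 4.7·113 = 1633.8; centroid 1633.8/16.0 ≈ 102.11.
y-moment: 3.1·25 + 3.8·180 + 4.4·80 + 4.7·158 = 1856.1; centroid 1856.1/16.0 ≈ 116.01.
From (100, 132): dx = 2.11, dy = -15.99, so the distance is √(dx²+dy²) ≈ 16.13.

≈ 16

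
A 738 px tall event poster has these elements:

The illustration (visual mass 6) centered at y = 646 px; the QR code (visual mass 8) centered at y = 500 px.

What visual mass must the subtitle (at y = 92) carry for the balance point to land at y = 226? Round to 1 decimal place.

w ≈ 35.2

Known weights sum to 6 + 8 = 14; their moment is 6·646 + 8·500 = 7876.
For the centroid to hit 226: (7876 + w·92) / (14 + w) = 226.
So w = (226·14 − 7876)/(92 − 226) = -4712/-134 ≈ 35.16.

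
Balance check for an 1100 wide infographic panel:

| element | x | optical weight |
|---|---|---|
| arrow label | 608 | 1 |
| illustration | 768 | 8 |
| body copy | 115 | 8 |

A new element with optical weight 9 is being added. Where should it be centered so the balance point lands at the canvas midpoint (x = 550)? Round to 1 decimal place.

New total weight: (1 + 8 + 8) + 9 = 26.
Along x: (7672 + 9·x) / 26 = 550 (existing moment 1·608 + 8·768 + 8·115 = 7672) ⇒ x = (14300 − 7672) / 9 ≈ 736.44.

x ≈ 736.4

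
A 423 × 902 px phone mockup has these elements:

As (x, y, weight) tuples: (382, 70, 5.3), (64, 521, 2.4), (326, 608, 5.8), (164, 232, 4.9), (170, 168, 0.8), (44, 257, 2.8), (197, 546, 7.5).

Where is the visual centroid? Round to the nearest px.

Σw = 5.3 + 2.4 + 5.8 + 4.9 + 0.8 + 2.8 + 7.5 = 29.5.
x: (5.3·382 + 2.4·64 + 5.8·326 + 4.9·164 + 0.8·170 + 2.8·44 + 7.5·197) / 29.5 = 6609.3 / 29.5 ≈ 224.04
y: (5.3·70 + 2.4·521 + 5.8·608 + 4.9·232 + 0.8·168 + 2.8·257 + 7.5·546) / 29.5 = 11233.6 / 29.5 ≈ 380.80

(224, 381)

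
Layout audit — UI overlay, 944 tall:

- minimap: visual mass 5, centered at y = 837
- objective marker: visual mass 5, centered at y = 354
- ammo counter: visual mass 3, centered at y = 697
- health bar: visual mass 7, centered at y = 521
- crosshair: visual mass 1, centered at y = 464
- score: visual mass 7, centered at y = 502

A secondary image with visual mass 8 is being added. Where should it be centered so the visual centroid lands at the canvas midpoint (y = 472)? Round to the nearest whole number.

After adding the secondary image, total weight = 5 + 5 + 3 + 7 + 1 + 7 + 8 = 36.
y: target moment 36×472 = 16992; current 5·837 + 5·354 + 3·697 + 7·521 + 1·464 + 7·502 = 15671; the secondary image supplies 1321, so y = 1321/8 ≈ 165.12.

y ≈ 165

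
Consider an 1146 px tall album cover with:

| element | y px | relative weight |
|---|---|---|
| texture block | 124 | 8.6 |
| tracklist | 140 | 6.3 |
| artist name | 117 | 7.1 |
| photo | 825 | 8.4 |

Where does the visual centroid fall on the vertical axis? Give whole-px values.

Weights sum to 8.6 + 6.3 + 7.1 + 8.4 = 30.4.
y: (8.6·124 + 6.3·140 + 7.1·117 + 8.4·825) / 30.4 = 9709.1 / 30.4 ≈ 319.38

y ≈ 319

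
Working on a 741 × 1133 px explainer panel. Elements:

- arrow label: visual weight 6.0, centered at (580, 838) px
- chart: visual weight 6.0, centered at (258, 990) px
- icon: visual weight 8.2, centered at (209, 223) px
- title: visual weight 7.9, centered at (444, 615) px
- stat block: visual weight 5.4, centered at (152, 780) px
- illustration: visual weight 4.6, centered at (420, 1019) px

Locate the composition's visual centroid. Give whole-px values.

Weights sum to 6.0 + 6.0 + 8.2 + 7.9 + 5.4 + 4.6 = 38.1.
x-moment: 6.0·580 + 6.0·258 + 8.2·209 + 7.9·444 + 5.4·152 + 4.6·420 = 13002.2; centroid 13002.2/38.1 ≈ 341.27.
y-moment: 6.0·838 + 6.0·990 + 8.2·223 + 7.9·615 + 5.4·780 + 4.6·1019 = 26554.5; centroid 26554.5/38.1 ≈ 696.97.

(341, 697)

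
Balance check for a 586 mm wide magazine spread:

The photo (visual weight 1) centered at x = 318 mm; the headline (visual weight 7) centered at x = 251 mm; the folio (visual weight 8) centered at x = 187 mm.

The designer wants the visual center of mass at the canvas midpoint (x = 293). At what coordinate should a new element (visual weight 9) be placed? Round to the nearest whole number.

x ≈ 417

After adding the new element, total weight = 1 + 7 + 8 + 9 = 25.
Along x: (3571 + 9·x) / 25 = 293 (existing moment 1·318 + 7·251 + 8·187 = 3571) ⇒ x = (7325 − 3571) / 9 ≈ 417.11.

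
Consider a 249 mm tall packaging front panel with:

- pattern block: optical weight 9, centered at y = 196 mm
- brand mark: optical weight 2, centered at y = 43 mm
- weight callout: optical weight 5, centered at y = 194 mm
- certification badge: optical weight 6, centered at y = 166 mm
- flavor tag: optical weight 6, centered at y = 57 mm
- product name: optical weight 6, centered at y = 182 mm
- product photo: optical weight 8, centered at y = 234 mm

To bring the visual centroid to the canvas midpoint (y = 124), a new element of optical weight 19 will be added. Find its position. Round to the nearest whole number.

After adding the new element, total weight = 9 + 2 + 5 + 6 + 6 + 6 + 8 + 19 = 61.
y: target moment 61×124 = 7564; current 9·196 + 2·43 + 5·194 + 6·166 + 6·57 + 6·182 + 8·234 = 7122; the new element supplies 442, so y = 442/19 ≈ 23.26.

y ≈ 23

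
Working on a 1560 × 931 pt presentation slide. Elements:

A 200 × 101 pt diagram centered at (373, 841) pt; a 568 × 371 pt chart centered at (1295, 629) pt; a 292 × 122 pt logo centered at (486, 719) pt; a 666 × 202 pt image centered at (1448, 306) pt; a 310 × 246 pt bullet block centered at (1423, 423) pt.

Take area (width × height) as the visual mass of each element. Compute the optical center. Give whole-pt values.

(1259, 521)

Areas → weights: diagram 200·101 = 20200, chart 568·371 = 210728, logo 292·122 = 35624, image 666·202 = 134532, bullet block 310·246 = 76260; Σw = 477344.
Σw·x = 20200·373 + 210728·1295 + 35624·486 + 134532·1448 + 76260·1423 = 601060940, so x̄ = 601060940/477344 ≈ 1259.18.
Σw·y = 20200·841 + 210728·629 + 35624·719 + 134532·306 + 76260·423 = 248574540, so ȳ = 248574540/477344 ≈ 520.75.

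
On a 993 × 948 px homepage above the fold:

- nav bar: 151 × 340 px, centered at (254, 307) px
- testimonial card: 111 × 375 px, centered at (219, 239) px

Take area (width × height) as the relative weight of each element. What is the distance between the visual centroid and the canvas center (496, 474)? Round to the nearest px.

Areas → weights: nav bar 151·340 = 51340, testimonial card 111·375 = 41625; Σw = 92965.
x: (51340·254 + 41625·219) / 92965 = 22156235 / 92965 ≈ 238.33
y: (51340·307 + 41625·239) / 92965 = 25709755 / 92965 ≈ 276.55
From (496, 474): dx = -257.67, dy = -197.45, so the distance is √(dx²+dy²) ≈ 324.62.

≈ 325 px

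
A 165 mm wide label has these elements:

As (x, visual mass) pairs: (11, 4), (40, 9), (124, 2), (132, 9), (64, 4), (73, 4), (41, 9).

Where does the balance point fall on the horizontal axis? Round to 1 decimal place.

x ≈ 67.2

Weights sum to 4 + 9 + 2 + 9 + 4 + 4 + 9 = 41.
x: moment 2757 / weight 41 ≈ 67.24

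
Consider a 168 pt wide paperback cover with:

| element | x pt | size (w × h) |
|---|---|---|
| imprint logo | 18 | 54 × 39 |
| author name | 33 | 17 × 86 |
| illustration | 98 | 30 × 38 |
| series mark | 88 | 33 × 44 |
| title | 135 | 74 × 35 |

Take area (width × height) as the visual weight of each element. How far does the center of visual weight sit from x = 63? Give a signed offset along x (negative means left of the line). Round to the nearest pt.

Areas: imprint logo 54·39 = 2106, author name 17·86 = 1462, illustration 30·38 = 1140, series mark 33·44 = 1452, title 74·35 = 2590. Total weight = 8750.
x: (2106·18 + 1462·33 + 1140·98 + 1452·88 + 2590·135) / 8750 = 675300 / 8750 ≈ 77.18
Difference: 77.18 − 63 ≈ 14.18.

≈ 14 pt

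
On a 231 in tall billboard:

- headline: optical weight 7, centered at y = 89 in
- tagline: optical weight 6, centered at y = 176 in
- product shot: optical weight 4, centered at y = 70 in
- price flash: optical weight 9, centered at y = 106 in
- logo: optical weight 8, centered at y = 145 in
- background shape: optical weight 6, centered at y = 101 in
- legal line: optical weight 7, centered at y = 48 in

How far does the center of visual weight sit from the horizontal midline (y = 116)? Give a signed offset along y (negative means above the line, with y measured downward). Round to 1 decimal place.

Weights sum to 7 + 6 + 4 + 9 + 8 + 6 + 7 = 47.
y: (7·89 + 6·176 + 4·70 + 9·106 + 8·145 + 6·101 + 7·48) / 47 = 5015 / 47 ≈ 106.70
Against y = 116, that's 106.70 − 116 = -9.30.

≈ -9.3 in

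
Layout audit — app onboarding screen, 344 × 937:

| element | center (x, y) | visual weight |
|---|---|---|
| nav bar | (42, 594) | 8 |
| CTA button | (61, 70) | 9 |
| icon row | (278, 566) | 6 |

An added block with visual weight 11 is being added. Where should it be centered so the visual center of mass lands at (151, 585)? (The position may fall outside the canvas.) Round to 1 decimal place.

After adding the added block, total weight = 8 + 9 + 6 + 11 = 34.
Along x: (2553 + 11·x) / 34 = 151 (existing moment 8·42 + 9·61 + 6·278 = 2553) ⇒ x = (5134 − 2553) / 11 ≈ 234.64.
Along y: (8778 + 11·y) / 34 = 585 (existing moment 8·594 + 9·70 + 6·566 = 8778) ⇒ y = (19890 − 8778) / 11 ≈ 1010.18.

(234.6, 1010.2)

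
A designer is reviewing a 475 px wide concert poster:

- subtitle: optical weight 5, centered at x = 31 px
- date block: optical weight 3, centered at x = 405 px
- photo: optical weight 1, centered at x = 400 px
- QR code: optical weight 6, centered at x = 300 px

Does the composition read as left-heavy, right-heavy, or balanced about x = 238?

balanced

Total weight = 5 + 3 + 1 + 6 = 15.
x-moment: 5·31 + 3·405 + 1·400 + 6·300 = 3570; centroid 3570/15 ≈ 238.00.
That equals the midline 238 — balanced.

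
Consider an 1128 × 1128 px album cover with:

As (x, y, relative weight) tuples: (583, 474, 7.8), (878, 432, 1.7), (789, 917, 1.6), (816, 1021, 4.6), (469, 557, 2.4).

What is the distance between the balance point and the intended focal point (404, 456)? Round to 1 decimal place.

Weights sum to 7.8 + 1.7 + 1.6 + 4.6 + 2.4 = 18.1.
x-moment: 7.8·583 + 1.7·878 + 1.6·789 + 4.6·816 + 2.4·469 = 12181.6; centroid 12181.6/18.1 ≈ 673.02.
y-moment: 7.8·474 + 1.7·432 + 1.6·917 + 4.6·1021 + 2.4·557 = 11932.2; centroid 11932.2/18.1 ≈ 659.24.
Relative to (404, 456): Δ = (269.02, 203.24); |Δ| = √(269.02² + 203.24²) ≈ 337.16.

≈ 337.2 px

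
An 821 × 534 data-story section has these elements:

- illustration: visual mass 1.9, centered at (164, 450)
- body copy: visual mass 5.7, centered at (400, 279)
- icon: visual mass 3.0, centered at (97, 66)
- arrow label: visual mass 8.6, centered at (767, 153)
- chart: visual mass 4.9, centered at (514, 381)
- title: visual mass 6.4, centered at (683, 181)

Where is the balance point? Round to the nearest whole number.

(537, 229)

Total weight = 1.9 + 5.7 + 3.0 + 8.6 + 4.9 + 6.4 = 30.5.
x: (1.9·164 + 5.7·400 + 3.0·97 + 8.6·767 + 4.9·514 + 6.4·683) / 30.5 = 16368.6 / 30.5 ≈ 536.68
y: (1.9·450 + 5.7·279 + 3.0·66 + 8.6·153 + 4.9·381 + 6.4·181) / 30.5 = 6984.4 / 30.5 ≈ 229.00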